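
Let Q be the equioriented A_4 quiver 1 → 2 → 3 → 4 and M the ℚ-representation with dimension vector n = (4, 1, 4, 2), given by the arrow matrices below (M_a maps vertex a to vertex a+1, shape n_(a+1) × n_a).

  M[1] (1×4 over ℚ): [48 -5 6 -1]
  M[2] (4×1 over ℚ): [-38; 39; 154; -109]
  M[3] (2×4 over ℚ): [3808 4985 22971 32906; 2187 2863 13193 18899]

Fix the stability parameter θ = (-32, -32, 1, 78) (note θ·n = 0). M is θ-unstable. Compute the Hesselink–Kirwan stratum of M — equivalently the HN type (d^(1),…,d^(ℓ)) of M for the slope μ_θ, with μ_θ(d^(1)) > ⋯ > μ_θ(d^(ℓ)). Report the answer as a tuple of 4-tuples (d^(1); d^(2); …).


Interval decomposition of M: I[1,1]^3, I[1,4], I[3,3]^2, I[3,4].
HN type (ℓ=3): μ^(1)=78; μ^(2)=1; μ^(3)=-32

((0, 0, 0, 2); (0, 0, 4, 0); (4, 1, 0, 0))


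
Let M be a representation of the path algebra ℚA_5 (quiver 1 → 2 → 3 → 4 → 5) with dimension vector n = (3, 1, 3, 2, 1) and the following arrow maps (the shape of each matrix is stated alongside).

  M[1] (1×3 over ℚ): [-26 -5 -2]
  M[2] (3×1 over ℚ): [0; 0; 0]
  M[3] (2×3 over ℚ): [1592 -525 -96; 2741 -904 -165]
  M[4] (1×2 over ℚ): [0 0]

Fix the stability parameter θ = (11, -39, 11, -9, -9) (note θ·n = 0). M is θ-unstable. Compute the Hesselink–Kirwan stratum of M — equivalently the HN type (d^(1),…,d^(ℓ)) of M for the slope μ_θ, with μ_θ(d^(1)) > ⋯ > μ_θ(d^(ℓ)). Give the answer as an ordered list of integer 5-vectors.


Barcode: M ≅ I[1,1]^2, I[1,2], I[3,3], I[3,4]^2, I[5,5]. HN layers by μ_θ (4 steps, strictly decreasing):
  μ^(1)=11; μ^(2)=1; μ^(3)=-9; μ^(4)=-14

((2, 0, 1, 0, 0); (0, 0, 2, 2, 0); (0, 0, 0, 0, 1); (1, 1, 0, 0, 0))


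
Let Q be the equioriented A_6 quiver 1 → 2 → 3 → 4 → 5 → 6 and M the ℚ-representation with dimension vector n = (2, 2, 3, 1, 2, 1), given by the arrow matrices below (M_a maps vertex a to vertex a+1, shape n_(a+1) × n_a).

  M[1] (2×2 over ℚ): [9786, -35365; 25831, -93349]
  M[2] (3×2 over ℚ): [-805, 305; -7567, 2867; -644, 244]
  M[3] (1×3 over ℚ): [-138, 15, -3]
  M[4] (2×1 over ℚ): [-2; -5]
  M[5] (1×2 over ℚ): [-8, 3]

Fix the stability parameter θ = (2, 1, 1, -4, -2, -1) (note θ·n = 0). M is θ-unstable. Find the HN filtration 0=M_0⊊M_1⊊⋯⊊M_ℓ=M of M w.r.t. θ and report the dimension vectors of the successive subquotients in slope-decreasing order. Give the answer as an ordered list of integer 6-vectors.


Interval decomposition of M: I[1,2], I[1,6], I[3,3]^2, I[5,5].
HN type (ℓ=4): μ^(1)=3/2; μ^(2)=1; μ^(3)=-1/2; μ^(4)=-2

((1, 1, 0, 0, 0, 0); (0, 0, 2, 0, 0, 0); (1, 1, 1, 1, 1, 1); (0, 0, 0, 0, 1, 0))


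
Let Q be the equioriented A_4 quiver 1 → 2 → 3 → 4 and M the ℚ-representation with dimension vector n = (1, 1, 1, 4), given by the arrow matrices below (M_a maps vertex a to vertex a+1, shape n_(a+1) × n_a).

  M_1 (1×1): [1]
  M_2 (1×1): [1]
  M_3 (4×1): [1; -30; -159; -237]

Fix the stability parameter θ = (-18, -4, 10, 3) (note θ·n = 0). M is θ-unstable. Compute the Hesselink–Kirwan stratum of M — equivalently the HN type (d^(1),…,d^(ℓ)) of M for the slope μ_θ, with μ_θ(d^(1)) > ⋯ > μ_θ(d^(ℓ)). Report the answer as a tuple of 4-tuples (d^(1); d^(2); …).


Barcode: M ≅ I[1,4], I[4,4]^3. HN layers by μ_θ (4 steps, strictly decreasing):
  μ^(1)=13/2; μ^(2)=3; μ^(3)=-4; μ^(4)=-18

((0, 0, 1, 1); (0, 0, 0, 3); (0, 1, 0, 0); (1, 0, 0, 0))


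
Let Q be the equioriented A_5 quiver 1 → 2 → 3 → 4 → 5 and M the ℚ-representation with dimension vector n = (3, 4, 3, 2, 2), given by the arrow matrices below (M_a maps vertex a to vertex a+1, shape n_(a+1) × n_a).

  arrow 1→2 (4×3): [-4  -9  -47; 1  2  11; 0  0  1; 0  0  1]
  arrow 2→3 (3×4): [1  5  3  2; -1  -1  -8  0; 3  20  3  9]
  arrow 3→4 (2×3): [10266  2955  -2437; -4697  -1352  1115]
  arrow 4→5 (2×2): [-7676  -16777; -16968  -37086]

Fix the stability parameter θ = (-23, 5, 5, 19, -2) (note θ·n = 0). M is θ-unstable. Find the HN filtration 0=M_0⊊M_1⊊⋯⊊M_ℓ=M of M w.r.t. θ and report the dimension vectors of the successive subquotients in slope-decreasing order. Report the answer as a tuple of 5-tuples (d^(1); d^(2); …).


Interval decomposition of M: I[1,3], I[1,4], I[1,5], I[2,2], I[5,5].
HN type (ℓ=5): μ^(1)=19; μ^(2)=17/2; μ^(3)=5; μ^(4)=-2; μ^(5)=-23

((0, 0, 0, 1, 0); (0, 0, 0, 1, 1); (0, 4, 3, 0, 0); (0, 0, 0, 0, 1); (3, 0, 0, 0, 0))


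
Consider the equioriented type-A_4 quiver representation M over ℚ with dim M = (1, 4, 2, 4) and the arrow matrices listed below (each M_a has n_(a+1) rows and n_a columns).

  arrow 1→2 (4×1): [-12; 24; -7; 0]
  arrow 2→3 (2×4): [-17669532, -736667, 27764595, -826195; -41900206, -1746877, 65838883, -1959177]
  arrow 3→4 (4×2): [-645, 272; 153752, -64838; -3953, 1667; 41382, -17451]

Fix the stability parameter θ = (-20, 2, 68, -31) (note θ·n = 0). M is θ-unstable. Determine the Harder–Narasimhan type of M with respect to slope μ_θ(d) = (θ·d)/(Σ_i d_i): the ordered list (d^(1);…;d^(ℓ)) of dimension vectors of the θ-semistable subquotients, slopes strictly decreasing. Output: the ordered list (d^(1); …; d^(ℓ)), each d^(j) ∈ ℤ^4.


Barcode: M ≅ I[1,4], I[2,2]^2, I[2,4], I[4,4]^2. HN layers by μ_θ (4 steps, strictly decreasing):
  μ^(1)=37/2; μ^(2)=2; μ^(3)=-20; μ^(4)=-31

((0, 0, 2, 2); (0, 4, 0, 0); (1, 0, 0, 0); (0, 0, 0, 2))


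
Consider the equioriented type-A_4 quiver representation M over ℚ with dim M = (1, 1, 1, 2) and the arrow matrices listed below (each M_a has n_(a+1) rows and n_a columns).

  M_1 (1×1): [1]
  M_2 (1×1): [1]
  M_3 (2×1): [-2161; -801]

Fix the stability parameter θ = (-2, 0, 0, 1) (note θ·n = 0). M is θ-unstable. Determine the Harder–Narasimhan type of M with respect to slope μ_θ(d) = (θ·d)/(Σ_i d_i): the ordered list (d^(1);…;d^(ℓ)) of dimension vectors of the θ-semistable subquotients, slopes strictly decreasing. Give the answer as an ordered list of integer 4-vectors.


Barcode: M ≅ I[1,4], I[4,4]. HN layers by μ_θ (3 steps, strictly decreasing):
  μ^(1)=1; μ^(2)=0; μ^(3)=-2

((0, 0, 0, 2); (0, 1, 1, 0); (1, 0, 0, 0))


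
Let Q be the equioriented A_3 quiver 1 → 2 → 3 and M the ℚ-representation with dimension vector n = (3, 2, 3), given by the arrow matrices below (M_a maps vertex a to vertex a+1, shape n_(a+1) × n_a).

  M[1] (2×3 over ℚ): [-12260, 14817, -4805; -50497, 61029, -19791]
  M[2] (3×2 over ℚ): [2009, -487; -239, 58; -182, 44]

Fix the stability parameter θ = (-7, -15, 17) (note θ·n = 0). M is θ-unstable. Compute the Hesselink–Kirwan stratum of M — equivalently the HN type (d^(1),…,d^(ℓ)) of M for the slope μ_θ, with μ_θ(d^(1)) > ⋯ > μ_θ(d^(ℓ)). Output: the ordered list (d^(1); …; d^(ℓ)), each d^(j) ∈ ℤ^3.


Interval decomposition of M: I[1,1], I[1,3]^2, I[3,3].
HN type (ℓ=3): μ^(1)=17; μ^(2)=-7; μ^(3)=-11

((0, 0, 3); (1, 0, 0); (2, 2, 0))


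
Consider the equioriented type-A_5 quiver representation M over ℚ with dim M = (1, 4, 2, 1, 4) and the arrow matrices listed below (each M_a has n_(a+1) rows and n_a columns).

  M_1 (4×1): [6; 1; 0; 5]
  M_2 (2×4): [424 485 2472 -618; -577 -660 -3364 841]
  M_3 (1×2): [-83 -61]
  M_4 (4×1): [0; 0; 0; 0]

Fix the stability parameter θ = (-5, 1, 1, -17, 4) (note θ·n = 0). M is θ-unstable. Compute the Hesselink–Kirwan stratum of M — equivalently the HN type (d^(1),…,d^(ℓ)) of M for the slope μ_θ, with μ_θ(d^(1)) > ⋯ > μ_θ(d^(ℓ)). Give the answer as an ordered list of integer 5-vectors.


Interval decomposition of M: I[1,3], I[2,2]^2, I[2,4], I[5,5]^4.
HN type (ℓ=3): μ^(1)=4; μ^(2)=1; μ^(3)=-5

((0, 0, 0, 0, 4); (0, 3, 1, 0, 0); (1, 1, 1, 1, 0))


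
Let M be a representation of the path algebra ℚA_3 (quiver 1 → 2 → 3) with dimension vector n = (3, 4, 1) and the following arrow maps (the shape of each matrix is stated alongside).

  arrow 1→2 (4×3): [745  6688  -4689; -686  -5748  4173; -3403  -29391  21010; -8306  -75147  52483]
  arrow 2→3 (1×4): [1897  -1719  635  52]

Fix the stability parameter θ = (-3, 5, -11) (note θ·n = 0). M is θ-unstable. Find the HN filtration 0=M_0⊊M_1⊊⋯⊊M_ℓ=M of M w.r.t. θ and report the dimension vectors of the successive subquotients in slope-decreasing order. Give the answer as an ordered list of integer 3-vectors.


Interval decomposition of M: I[1,2]^2, I[1,3], I[2,2].
HN type (ℓ=2): μ^(1)=5; μ^(2)=-3

((0, 3, 0); (3, 1, 1))


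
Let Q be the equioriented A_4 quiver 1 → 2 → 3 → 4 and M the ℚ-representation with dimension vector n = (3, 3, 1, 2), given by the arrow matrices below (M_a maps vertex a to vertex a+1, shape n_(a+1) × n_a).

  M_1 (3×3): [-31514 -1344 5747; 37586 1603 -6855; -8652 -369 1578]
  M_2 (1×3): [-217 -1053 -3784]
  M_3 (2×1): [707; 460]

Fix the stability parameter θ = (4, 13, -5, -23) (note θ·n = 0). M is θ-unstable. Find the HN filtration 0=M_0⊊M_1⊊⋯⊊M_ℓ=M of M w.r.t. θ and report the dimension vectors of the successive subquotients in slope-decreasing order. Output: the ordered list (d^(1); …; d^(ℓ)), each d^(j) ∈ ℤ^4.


Interval decomposition of M: I[1,1], I[1,2], I[1,4], I[2,2], I[4,4].
HN type (ℓ=4): μ^(1)=13; μ^(2)=4; μ^(3)=-11/4; μ^(4)=-23

((0, 2, 0, 0); (2, 0, 0, 0); (1, 1, 1, 1); (0, 0, 0, 1))


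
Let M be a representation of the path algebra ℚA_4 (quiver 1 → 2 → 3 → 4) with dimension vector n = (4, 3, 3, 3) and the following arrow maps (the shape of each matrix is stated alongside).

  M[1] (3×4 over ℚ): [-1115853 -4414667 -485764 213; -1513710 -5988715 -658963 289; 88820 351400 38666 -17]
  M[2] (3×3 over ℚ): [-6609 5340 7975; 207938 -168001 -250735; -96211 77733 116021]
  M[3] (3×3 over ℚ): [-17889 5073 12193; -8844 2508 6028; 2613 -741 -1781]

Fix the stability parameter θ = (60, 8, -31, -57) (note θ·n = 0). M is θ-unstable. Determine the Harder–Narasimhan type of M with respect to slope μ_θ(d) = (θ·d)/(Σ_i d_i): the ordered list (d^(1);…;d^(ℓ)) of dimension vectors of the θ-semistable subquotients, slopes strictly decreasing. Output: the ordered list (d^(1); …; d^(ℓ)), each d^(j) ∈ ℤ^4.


Barcode: M ≅ I[1,1], I[1,3]^2, I[1,4], I[4,4]^2. HN layers by μ_θ (4 steps, strictly decreasing):
  μ^(1)=60; μ^(2)=37/3; μ^(3)=-5; μ^(4)=-57

((1, 0, 0, 0); (2, 2, 2, 0); (1, 1, 1, 1); (0, 0, 0, 2))


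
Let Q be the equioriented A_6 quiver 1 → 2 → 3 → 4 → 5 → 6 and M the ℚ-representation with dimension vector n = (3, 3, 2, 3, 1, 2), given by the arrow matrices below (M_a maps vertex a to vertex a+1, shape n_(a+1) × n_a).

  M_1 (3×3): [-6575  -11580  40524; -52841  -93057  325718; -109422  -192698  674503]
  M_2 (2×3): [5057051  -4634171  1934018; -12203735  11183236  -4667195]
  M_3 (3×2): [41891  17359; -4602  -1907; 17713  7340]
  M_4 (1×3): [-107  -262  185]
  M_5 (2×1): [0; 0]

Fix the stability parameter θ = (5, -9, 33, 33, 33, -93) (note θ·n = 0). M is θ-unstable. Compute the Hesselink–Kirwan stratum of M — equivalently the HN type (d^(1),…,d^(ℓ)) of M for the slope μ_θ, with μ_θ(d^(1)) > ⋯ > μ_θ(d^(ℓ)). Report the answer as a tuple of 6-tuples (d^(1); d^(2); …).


Barcode: M ≅ I[1,2], I[1,4], I[1,5], I[4,4], I[6,6]^2. HN layers by μ_θ (3 steps, strictly decreasing):
  μ^(1)=33; μ^(2)=-2; μ^(3)=-93

((0, 0, 2, 3, 1, 0); (3, 3, 0, 0, 0, 0); (0, 0, 0, 0, 0, 2))


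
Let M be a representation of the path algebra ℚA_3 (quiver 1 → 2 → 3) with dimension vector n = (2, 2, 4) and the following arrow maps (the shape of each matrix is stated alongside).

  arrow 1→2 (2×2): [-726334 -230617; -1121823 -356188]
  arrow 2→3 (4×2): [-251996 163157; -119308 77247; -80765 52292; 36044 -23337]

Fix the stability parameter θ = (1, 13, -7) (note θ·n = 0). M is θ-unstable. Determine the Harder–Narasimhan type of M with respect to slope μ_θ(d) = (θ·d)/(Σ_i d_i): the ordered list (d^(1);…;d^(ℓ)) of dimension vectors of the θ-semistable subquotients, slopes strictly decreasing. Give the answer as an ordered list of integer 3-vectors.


Interval decomposition of M: I[1,3]^2, I[3,3]^2.
HN type (ℓ=3): μ^(1)=3; μ^(2)=1; μ^(3)=-7

((0, 2, 2); (2, 0, 0); (0, 0, 2))


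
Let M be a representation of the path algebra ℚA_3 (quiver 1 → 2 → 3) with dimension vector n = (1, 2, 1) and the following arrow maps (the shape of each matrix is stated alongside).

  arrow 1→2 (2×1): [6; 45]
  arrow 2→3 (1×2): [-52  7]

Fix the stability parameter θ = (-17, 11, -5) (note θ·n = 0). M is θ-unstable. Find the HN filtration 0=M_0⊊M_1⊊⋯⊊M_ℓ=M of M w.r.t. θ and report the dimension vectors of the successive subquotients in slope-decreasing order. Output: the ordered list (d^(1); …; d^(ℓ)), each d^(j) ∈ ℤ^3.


Interval decomposition of M: I[1,3], I[2,2].
HN type (ℓ=3): μ^(1)=11; μ^(2)=3; μ^(3)=-17

((0, 1, 0); (0, 1, 1); (1, 0, 0))


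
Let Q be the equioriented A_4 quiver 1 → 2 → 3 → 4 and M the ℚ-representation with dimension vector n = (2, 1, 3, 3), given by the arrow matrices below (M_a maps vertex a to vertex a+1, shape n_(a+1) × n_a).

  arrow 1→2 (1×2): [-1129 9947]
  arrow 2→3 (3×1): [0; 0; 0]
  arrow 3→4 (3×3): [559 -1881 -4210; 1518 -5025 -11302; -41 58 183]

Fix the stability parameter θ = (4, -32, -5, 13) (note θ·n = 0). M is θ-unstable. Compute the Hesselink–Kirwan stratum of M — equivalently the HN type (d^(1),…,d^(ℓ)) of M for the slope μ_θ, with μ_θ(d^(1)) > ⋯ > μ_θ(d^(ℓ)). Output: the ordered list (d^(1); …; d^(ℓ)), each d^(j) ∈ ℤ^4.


Interval decomposition of M: I[1,1], I[1,2], I[3,4]^3.
HN type (ℓ=4): μ^(1)=13; μ^(2)=4; μ^(3)=-5; μ^(4)=-14

((0, 0, 0, 3); (1, 0, 0, 0); (0, 0, 3, 0); (1, 1, 0, 0))


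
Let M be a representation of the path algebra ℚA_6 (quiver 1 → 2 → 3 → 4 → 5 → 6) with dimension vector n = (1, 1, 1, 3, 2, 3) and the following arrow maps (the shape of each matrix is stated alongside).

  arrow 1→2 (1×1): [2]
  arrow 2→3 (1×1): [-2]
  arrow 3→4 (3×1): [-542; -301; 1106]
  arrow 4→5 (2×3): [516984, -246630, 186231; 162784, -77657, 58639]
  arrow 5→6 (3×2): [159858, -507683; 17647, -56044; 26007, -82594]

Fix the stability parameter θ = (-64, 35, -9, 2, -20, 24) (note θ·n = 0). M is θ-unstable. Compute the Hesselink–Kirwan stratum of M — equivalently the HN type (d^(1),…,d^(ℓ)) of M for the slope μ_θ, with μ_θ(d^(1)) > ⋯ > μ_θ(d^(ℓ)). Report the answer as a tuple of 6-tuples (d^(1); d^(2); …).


Barcode: M ≅ I[1,6], I[4,4], I[4,6], I[6,6]. HN layers by μ_θ (4 steps, strictly decreasing):
  μ^(1)=24; μ^(2)=2; μ^(3)=-9; μ^(4)=-64

((0, 0, 0, 0, 0, 3); (0, 1, 1, 2, 1, 0); (0, 0, 0, 1, 1, 0); (1, 0, 0, 0, 0, 0))


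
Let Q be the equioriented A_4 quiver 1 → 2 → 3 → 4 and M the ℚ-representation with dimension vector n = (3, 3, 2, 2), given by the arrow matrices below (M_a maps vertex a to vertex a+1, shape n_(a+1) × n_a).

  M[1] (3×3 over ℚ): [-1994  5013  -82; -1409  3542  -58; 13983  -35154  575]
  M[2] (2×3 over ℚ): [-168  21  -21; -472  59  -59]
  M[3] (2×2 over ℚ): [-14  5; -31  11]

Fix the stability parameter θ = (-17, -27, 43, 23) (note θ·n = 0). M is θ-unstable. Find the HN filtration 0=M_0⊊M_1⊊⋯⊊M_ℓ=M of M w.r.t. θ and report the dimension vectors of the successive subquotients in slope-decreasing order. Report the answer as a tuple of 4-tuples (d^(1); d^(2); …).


Via rank(M_{q-1}∘⋯∘M_p): M ≅ I[1,2]^2, I[1,4], I[3,4].
μ_θ-semistable layers: μ^(1)=33; μ^(2)=-22

((0, 0, 2, 2); (3, 3, 0, 0))


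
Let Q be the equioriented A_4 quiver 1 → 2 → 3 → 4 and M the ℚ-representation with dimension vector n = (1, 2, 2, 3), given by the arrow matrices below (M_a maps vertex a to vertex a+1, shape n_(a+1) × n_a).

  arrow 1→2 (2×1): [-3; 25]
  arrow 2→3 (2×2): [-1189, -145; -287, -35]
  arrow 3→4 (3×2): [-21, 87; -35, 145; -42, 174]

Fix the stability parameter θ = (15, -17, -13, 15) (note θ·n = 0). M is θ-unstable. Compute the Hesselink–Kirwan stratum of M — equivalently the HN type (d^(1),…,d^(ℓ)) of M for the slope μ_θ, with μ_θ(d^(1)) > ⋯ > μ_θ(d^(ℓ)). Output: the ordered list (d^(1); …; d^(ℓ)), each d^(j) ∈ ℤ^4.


Barcode: M ≅ I[1,3], I[2,2], I[3,4], I[4,4]^2. HN layers by μ_θ (4 steps, strictly decreasing):
  μ^(1)=15; μ^(2)=-5; μ^(3)=-13; μ^(4)=-17

((0, 0, 0, 3); (1, 1, 1, 0); (0, 0, 1, 0); (0, 1, 0, 0))


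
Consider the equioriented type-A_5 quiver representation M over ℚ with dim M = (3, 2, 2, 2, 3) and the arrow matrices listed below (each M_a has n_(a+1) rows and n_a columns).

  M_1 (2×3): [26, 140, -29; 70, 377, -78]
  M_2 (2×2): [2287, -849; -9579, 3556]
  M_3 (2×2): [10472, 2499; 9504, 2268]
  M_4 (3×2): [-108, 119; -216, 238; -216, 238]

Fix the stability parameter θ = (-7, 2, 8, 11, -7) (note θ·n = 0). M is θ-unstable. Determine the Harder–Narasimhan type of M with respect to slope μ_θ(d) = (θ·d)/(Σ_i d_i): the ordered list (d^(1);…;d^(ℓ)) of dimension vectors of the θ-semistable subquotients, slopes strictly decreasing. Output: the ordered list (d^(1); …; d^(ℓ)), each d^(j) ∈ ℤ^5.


Barcode: M ≅ I[1,1], I[1,3], I[1,4], I[4,5], I[5,5]^2. HN layers by μ_θ (4 steps, strictly decreasing):
  μ^(1)=11; μ^(2)=8; μ^(3)=2; μ^(4)=-7

((0, 0, 0, 1, 0); (0, 0, 2, 0, 0); (0, 2, 0, 1, 1); (3, 0, 0, 0, 2))


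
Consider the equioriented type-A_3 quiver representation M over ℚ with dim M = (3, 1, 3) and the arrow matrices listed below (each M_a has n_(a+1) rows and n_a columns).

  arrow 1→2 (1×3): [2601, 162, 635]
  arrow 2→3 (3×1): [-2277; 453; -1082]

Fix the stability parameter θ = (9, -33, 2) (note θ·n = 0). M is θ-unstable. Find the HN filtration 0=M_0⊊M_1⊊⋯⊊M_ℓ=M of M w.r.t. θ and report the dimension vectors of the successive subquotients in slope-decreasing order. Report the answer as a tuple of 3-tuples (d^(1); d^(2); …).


Interval decomposition of M: I[1,1]^2, I[1,3], I[3,3]^2.
HN type (ℓ=3): μ^(1)=9; μ^(2)=2; μ^(3)=-12

((2, 0, 0); (0, 0, 3); (1, 1, 0))


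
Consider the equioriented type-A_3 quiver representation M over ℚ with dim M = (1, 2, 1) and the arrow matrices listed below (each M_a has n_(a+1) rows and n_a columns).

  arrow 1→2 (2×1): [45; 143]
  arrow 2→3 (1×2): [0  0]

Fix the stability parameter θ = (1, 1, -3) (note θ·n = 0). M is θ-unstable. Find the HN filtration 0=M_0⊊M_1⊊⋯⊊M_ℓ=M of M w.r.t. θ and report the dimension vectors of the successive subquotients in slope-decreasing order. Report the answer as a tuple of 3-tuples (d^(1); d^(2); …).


Barcode: M ≅ I[1,2], I[2,2], I[3,3]. HN layers by μ_θ (2 steps, strictly decreasing):
  μ^(1)=1; μ^(2)=-3

((1, 2, 0); (0, 0, 1))


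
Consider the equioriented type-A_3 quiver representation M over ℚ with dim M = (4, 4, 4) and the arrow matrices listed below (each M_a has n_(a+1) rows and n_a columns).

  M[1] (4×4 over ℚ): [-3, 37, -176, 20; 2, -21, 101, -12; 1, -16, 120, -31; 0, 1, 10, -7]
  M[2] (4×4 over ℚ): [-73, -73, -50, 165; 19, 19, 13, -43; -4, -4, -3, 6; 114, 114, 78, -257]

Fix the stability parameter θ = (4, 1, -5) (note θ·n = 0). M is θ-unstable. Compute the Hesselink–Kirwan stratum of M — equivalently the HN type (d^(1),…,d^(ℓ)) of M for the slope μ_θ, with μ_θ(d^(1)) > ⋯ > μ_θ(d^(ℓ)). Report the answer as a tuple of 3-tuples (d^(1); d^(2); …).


Barcode: M ≅ I[1,2], I[1,3]^3, I[3,3]. HN layers by μ_θ (3 steps, strictly decreasing):
  μ^(1)=5/2; μ^(2)=0; μ^(3)=-5

((1, 1, 0); (3, 3, 3); (0, 0, 1))


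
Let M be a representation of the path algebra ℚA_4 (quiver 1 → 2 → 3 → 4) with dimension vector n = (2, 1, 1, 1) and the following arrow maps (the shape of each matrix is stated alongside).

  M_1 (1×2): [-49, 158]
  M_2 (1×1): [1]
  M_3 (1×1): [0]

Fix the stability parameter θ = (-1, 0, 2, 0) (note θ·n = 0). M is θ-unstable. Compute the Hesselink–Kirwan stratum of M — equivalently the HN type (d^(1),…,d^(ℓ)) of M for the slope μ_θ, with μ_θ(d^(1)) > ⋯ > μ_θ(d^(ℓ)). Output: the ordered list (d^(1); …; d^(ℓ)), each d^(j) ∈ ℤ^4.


Interval decomposition of M: I[1,1], I[1,3], I[4,4].
HN type (ℓ=3): μ^(1)=2; μ^(2)=0; μ^(3)=-1

((0, 0, 1, 0); (0, 1, 0, 1); (2, 0, 0, 0))


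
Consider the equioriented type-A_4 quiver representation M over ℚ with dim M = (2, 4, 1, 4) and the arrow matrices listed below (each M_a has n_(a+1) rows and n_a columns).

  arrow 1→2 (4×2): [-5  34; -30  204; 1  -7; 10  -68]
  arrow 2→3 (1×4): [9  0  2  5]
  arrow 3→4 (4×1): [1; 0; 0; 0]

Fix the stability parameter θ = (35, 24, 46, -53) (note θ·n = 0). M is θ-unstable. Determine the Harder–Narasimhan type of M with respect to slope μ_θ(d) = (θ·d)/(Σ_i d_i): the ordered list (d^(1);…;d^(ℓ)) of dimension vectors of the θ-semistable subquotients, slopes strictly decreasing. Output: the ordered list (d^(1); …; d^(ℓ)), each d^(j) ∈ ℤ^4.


Via rank(M_{q-1}∘⋯∘M_p): M ≅ I[1,2], I[1,4], I[2,2]^2, I[4,4]^3.
μ_θ-semistable layers: μ^(1)=59/2; μ^(2)=24; μ^(3)=13; μ^(4)=-53

((1, 1, 0, 0); (0, 2, 0, 0); (1, 1, 1, 1); (0, 0, 0, 3))


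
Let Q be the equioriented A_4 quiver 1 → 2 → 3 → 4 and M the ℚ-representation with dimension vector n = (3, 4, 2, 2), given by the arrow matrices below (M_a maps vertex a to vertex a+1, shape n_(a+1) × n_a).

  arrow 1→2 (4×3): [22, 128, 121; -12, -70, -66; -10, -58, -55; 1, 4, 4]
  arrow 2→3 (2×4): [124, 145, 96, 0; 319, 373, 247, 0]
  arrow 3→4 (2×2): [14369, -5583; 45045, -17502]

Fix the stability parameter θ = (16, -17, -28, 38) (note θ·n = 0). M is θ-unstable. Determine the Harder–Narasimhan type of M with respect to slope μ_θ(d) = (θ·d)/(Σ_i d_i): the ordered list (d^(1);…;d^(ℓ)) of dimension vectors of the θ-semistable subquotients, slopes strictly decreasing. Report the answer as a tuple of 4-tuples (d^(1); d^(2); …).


Interval decomposition of M: I[1,2]^2, I[1,4], I[2,4].
HN type (ℓ=4): μ^(1)=38; μ^(2)=-1/2; μ^(3)=-29/3; μ^(4)=-45/2

((0, 0, 0, 2); (2, 2, 0, 0); (1, 1, 1, 0); (0, 1, 1, 0))


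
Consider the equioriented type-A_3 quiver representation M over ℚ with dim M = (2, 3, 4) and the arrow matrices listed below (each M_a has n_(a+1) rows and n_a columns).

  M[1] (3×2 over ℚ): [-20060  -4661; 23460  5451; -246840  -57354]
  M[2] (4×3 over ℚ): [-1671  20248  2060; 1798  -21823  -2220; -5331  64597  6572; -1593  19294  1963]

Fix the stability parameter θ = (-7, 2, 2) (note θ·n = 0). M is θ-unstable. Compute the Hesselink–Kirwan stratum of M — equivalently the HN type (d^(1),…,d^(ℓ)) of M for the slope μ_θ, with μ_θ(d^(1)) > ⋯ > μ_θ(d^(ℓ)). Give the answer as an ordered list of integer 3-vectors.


Interval decomposition of M: I[1,1], I[1,3], I[2,3]^2, I[3,3].
HN type (ℓ=2): μ^(1)=2; μ^(2)=-7

((0, 3, 4); (2, 0, 0))


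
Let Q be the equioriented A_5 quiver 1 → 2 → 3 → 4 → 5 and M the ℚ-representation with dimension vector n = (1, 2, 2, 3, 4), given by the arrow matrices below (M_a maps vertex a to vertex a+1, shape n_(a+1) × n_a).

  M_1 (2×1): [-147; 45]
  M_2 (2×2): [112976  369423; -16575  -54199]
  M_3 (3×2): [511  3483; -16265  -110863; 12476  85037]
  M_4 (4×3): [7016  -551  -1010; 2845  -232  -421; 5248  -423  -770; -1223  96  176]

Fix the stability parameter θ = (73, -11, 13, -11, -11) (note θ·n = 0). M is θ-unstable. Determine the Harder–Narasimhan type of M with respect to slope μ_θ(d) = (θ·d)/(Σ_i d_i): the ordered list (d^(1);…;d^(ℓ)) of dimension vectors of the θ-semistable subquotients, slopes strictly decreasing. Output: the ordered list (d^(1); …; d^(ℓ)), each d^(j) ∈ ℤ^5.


Interval decomposition of M: I[1,5], I[2,5], I[4,5], I[5,5].
HN type (ℓ=3): μ^(1)=53/5; μ^(2)=-3; μ^(3)=-11

((1, 1, 1, 1, 1); (0, 0, 1, 1, 1); (0, 1, 0, 1, 2))


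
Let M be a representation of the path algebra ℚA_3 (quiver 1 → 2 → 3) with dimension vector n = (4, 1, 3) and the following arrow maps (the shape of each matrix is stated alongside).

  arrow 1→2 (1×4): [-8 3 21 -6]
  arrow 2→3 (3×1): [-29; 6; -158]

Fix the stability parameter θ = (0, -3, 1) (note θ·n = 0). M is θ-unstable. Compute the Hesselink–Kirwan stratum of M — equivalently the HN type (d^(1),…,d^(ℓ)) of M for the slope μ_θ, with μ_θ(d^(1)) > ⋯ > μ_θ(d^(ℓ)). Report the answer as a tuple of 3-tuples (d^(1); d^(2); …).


Interval decomposition of M: I[1,1]^3, I[1,3], I[3,3]^2.
HN type (ℓ=3): μ^(1)=1; μ^(2)=0; μ^(3)=-3/2

((0, 0, 3); (3, 0, 0); (1, 1, 0))


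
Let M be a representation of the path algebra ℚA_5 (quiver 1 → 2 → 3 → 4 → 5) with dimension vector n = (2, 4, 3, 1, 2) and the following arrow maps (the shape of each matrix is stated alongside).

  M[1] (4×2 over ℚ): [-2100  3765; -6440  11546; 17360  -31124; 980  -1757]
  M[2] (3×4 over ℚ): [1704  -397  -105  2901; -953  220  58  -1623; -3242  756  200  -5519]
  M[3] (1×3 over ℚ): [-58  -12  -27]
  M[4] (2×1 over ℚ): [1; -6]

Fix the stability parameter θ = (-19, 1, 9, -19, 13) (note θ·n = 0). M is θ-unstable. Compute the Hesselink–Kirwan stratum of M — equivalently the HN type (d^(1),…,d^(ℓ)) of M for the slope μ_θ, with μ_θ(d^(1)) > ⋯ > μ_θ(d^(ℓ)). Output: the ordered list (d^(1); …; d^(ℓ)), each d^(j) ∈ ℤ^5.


Interval decomposition of M: I[1,1], I[1,5], I[2,2], I[2,3]^2, I[5,5].
HN type (ℓ=5): μ^(1)=13; μ^(2)=9; μ^(3)=1; μ^(4)=-3; μ^(5)=-19

((0, 0, 0, 0, 2); (0, 0, 2, 0, 0); (0, 3, 0, 0, 0); (0, 1, 1, 1, 0); (2, 0, 0, 0, 0))


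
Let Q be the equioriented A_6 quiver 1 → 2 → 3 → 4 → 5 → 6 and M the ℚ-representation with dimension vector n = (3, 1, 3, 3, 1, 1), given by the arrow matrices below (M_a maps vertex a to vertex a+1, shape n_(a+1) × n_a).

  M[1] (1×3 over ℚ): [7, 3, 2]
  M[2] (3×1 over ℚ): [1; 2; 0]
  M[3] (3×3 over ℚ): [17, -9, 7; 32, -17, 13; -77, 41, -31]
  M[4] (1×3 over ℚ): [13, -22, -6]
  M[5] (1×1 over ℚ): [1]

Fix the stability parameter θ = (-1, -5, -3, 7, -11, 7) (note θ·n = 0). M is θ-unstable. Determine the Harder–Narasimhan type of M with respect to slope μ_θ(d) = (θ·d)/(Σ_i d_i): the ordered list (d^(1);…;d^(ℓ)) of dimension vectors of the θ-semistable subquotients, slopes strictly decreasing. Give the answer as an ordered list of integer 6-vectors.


Via rank(M_{q-1}∘⋯∘M_p): M ≅ I[1,1]^2, I[1,6], I[3,3], I[3,4], I[4,4].
μ_θ-semistable layers: μ^(1)=7; μ^(2)=-1; μ^(3)=-2; μ^(4)=-3

((0, 0, 0, 2, 0, 1); (2, 0, 0, 0, 0, 0); (0, 0, 0, 1, 1, 0); (1, 1, 3, 0, 0, 0))


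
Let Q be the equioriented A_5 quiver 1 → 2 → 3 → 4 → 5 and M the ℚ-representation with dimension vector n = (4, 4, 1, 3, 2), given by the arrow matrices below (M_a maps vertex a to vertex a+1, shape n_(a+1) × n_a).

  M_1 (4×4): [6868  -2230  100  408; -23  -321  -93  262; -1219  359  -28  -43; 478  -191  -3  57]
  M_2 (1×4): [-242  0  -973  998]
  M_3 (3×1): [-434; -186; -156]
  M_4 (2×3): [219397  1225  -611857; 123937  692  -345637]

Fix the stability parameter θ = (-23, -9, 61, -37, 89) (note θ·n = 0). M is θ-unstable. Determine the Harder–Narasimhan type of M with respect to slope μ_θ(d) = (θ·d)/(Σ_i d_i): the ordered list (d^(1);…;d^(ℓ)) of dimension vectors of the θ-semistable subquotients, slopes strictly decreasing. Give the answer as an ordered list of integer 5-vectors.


Via rank(M_{q-1}∘⋯∘M_p): M ≅ I[1,1], I[1,2]^2, I[1,5], I[2,2], I[4,4], I[4,5].
μ_θ-semistable layers: μ^(1)=89; μ^(2)=12; μ^(3)=-9; μ^(4)=-23; μ^(5)=-37

((0, 0, 0, 0, 2); (0, 0, 1, 1, 0); (0, 4, 0, 0, 0); (4, 0, 0, 0, 0); (0, 0, 0, 2, 0))


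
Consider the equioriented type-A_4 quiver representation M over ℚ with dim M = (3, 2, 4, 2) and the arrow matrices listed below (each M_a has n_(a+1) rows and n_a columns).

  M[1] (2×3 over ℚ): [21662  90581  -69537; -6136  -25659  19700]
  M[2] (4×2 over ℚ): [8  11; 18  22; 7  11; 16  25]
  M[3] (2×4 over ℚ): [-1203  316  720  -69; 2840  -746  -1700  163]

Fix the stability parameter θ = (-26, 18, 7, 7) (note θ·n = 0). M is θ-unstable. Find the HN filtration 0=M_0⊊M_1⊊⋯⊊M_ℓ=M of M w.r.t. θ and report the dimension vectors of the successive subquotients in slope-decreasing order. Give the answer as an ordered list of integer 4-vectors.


Via rank(M_{q-1}∘⋯∘M_p): M ≅ I[1,1], I[1,3], I[1,4], I[3,3], I[3,4].
μ_θ-semistable layers: μ^(1)=25/2; μ^(2)=32/3; μ^(3)=7; μ^(4)=-26

((0, 1, 1, 0); (0, 1, 1, 1); (0, 0, 2, 1); (3, 0, 0, 0))


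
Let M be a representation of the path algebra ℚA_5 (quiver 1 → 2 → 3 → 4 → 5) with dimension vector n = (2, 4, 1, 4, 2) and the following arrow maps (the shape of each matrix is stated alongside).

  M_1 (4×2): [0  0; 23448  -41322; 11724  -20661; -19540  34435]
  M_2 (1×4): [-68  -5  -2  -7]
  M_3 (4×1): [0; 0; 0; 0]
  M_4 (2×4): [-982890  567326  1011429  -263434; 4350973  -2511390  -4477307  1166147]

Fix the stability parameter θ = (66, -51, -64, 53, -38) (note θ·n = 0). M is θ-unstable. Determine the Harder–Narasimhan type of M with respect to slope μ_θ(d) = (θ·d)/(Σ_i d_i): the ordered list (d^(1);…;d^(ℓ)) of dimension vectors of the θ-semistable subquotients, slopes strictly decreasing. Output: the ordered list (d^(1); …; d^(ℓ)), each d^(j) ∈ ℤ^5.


Interval decomposition of M: I[1,1], I[1,3], I[2,2]^3, I[4,4]^2, I[4,5]^2.
HN type (ℓ=5): μ^(1)=66; μ^(2)=53; μ^(3)=15/2; μ^(4)=-49/3; μ^(5)=-51

((1, 0, 0, 0, 0); (0, 0, 0, 2, 0); (0, 0, 0, 2, 2); (1, 1, 1, 0, 0); (0, 3, 0, 0, 0))


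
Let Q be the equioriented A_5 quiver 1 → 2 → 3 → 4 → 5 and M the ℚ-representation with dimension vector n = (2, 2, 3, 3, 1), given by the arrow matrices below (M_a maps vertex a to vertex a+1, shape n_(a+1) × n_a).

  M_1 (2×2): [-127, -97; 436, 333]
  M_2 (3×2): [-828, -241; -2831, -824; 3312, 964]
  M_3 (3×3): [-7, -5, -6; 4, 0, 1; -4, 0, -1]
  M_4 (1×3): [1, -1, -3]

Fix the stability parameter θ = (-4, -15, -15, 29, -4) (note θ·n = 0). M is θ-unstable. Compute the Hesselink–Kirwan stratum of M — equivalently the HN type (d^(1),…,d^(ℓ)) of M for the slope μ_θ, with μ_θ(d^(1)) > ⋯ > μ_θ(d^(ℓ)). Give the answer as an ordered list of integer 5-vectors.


Via rank(M_{q-1}∘⋯∘M_p): M ≅ I[1,3], I[1,5], I[3,4], I[4,4].
μ_θ-semistable layers: μ^(1)=29; μ^(2)=25/2; μ^(3)=-34/3; μ^(4)=-15

((0, 0, 0, 2, 0); (0, 0, 0, 1, 1); (2, 2, 2, 0, 0); (0, 0, 1, 0, 0))


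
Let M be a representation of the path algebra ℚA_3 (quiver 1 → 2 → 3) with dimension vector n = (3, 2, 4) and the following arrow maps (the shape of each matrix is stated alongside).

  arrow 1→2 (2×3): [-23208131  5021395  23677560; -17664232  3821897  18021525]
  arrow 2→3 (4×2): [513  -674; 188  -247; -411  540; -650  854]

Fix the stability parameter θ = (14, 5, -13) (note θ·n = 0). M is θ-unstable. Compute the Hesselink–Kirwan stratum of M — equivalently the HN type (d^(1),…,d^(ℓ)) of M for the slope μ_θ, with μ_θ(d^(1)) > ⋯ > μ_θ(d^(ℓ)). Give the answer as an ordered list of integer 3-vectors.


Interval decomposition of M: I[1,1], I[1,3]^2, I[3,3]^2.
HN type (ℓ=3): μ^(1)=14; μ^(2)=2; μ^(3)=-13

((1, 0, 0); (2, 2, 2); (0, 0, 2))


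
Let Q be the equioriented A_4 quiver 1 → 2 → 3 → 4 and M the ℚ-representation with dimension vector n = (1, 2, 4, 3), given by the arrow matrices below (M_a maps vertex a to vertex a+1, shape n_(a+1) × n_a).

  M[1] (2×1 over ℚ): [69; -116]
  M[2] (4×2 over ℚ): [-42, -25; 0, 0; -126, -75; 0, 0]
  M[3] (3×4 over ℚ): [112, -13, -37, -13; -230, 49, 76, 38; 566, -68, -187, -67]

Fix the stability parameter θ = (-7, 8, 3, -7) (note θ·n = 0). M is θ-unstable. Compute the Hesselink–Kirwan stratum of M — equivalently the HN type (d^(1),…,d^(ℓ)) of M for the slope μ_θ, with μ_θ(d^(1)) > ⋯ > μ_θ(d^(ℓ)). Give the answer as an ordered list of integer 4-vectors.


Interval decomposition of M: I[1,4], I[2,2], I[3,3], I[3,4]^2.
HN type (ℓ=5): μ^(1)=8; μ^(2)=3; μ^(3)=4/3; μ^(4)=-2; μ^(5)=-7

((0, 1, 0, 0); (0, 0, 1, 0); (0, 1, 1, 1); (0, 0, 2, 2); (1, 0, 0, 0))


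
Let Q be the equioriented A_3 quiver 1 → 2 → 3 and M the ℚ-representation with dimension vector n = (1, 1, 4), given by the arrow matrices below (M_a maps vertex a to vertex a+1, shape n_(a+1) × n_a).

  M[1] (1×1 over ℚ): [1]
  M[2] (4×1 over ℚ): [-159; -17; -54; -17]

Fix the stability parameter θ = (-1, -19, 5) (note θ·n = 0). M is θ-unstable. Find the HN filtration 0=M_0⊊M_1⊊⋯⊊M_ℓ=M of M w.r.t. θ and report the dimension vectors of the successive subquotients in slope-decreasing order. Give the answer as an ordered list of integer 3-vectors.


Barcode: M ≅ I[1,3], I[3,3]^3. HN layers by μ_θ (2 steps, strictly decreasing):
  μ^(1)=5; μ^(2)=-10

((0, 0, 4); (1, 1, 0))


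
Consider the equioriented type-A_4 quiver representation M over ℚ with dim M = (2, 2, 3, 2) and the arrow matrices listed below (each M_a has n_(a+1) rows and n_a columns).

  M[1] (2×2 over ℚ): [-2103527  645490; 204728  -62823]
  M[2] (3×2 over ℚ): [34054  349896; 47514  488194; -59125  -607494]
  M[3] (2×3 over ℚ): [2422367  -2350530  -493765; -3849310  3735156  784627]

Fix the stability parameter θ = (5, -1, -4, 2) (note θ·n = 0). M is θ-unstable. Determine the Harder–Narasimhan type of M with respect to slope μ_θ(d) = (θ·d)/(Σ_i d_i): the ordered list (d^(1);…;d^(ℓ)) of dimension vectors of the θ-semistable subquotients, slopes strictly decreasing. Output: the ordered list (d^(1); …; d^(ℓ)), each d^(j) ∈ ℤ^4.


Interval decomposition of M: I[1,3], I[1,4], I[3,4].
HN type (ℓ=3): μ^(1)=2; μ^(2)=0; μ^(3)=-4

((0, 0, 0, 2); (2, 2, 2, 0); (0, 0, 1, 0))


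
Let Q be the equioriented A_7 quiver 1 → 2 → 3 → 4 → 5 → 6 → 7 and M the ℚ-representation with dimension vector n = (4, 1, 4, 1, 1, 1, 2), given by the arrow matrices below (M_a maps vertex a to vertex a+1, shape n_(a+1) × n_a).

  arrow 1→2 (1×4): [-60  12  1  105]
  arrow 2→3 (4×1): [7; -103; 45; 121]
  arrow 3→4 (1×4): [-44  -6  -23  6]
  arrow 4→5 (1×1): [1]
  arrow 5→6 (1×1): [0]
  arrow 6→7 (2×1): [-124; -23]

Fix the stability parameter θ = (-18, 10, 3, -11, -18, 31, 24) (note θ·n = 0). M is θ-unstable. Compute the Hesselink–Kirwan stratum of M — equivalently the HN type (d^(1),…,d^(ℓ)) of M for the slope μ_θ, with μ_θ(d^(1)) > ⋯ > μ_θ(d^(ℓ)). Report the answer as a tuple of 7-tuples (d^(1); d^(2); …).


Interval decomposition of M: I[1,1]^3, I[1,5], I[3,3]^3, I[6,7], I[7,7].
HN type (ℓ=5): μ^(1)=55/2; μ^(2)=24; μ^(3)=3; μ^(4)=-4; μ^(5)=-18

((0, 0, 0, 0, 0, 1, 1); (0, 0, 0, 0, 0, 0, 1); (0, 0, 3, 0, 0, 0, 0); (0, 1, 1, 1, 1, 0, 0); (4, 0, 0, 0, 0, 0, 0))


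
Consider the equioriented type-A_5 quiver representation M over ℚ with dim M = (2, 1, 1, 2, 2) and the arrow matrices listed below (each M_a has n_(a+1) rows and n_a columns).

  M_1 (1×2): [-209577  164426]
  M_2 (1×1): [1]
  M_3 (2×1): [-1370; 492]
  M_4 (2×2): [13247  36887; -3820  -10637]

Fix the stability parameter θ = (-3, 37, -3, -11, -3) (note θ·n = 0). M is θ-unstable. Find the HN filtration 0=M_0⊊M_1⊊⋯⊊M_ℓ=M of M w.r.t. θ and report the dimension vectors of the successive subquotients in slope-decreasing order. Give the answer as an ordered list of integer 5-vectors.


Via rank(M_{q-1}∘⋯∘M_p): M ≅ I[1,1], I[1,5], I[4,5].
μ_θ-semistable layers: μ^(1)=5; μ^(2)=-3; μ^(3)=-11

((0, 1, 1, 1, 1); (2, 0, 0, 0, 1); (0, 0, 0, 1, 0))


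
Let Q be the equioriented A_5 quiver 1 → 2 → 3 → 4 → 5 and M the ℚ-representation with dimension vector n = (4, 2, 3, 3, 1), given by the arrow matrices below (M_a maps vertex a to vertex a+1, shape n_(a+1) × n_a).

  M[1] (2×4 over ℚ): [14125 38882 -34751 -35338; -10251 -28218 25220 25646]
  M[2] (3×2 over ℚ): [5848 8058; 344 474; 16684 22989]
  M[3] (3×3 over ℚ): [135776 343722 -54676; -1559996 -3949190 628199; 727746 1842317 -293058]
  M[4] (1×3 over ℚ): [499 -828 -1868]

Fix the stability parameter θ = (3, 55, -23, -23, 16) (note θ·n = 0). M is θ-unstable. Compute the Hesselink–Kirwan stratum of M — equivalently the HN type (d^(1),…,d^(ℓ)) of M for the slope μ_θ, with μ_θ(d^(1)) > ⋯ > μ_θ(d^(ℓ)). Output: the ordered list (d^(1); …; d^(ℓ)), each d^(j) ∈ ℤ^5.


Via rank(M_{q-1}∘⋯∘M_p): M ≅ I[1,1]^2, I[1,2], I[1,5], I[3,4]^2.
μ_θ-semistable layers: μ^(1)=55; μ^(2)=16; μ^(3)=3; μ^(4)=-23

((0, 1, 0, 0, 0); (0, 0, 0, 0, 1); (4, 1, 1, 1, 0); (0, 0, 2, 2, 0))


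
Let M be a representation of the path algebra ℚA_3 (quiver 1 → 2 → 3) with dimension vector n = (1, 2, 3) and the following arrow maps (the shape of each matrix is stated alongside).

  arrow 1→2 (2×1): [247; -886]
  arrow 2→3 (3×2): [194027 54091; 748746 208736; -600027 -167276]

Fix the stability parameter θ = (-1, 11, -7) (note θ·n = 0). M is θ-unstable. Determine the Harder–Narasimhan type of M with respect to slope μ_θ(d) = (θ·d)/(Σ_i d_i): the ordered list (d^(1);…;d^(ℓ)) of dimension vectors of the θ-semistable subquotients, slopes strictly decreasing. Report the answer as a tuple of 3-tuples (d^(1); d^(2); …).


Interval decomposition of M: I[1,3], I[2,3], I[3,3].
HN type (ℓ=3): μ^(1)=2; μ^(2)=-1; μ^(3)=-7

((0, 2, 2); (1, 0, 0); (0, 0, 1))


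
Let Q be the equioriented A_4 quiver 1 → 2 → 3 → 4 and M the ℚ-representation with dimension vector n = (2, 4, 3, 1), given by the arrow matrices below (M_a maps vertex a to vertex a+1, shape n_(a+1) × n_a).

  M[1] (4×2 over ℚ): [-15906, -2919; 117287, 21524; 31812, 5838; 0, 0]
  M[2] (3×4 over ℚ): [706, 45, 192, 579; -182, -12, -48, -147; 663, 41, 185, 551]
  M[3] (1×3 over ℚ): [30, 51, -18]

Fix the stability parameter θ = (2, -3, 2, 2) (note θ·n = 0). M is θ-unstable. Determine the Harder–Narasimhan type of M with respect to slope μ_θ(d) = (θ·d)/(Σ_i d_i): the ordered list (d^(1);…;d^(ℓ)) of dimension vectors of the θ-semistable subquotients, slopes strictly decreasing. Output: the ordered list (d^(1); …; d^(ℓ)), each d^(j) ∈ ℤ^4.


Via rank(M_{q-1}∘⋯∘M_p): M ≅ I[1,3]^2, I[2,2], I[2,4].
μ_θ-semistable layers: μ^(1)=2; μ^(2)=-1/2; μ^(3)=-3

((0, 0, 3, 1); (2, 2, 0, 0); (0, 2, 0, 0))


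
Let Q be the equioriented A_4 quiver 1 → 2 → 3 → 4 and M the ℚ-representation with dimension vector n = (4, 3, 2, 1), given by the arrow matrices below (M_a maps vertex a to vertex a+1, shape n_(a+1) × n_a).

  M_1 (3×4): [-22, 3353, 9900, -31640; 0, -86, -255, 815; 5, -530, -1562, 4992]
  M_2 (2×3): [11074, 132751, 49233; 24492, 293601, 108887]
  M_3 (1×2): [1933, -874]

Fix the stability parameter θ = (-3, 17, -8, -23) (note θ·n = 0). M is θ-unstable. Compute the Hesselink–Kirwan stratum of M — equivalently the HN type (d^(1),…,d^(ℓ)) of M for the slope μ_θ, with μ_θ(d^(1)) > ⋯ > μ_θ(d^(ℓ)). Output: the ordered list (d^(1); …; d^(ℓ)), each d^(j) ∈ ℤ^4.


Barcode: M ≅ I[1,1], I[1,2], I[1,3], I[1,4]. HN layers by μ_θ (4 steps, strictly decreasing):
  μ^(1)=17; μ^(2)=9/2; μ^(3)=-3; μ^(4)=-17/4

((0, 1, 0, 0); (0, 1, 1, 0); (3, 0, 0, 0); (1, 1, 1, 1))


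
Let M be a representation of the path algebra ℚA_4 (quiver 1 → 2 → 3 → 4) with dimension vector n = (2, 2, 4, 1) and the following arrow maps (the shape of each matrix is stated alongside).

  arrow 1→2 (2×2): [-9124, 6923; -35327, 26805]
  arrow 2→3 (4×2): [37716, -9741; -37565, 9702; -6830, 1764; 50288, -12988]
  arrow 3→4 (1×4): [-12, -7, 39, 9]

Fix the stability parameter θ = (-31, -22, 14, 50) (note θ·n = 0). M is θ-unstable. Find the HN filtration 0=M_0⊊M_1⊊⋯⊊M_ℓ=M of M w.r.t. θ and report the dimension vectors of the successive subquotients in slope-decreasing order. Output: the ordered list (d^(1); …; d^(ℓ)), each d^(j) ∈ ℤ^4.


Barcode: M ≅ I[1,3], I[1,4], I[3,3]^2. HN layers by μ_θ (4 steps, strictly decreasing):
  μ^(1)=50; μ^(2)=14; μ^(3)=-22; μ^(4)=-31

((0, 0, 0, 1); (0, 0, 4, 0); (0, 2, 0, 0); (2, 0, 0, 0))
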